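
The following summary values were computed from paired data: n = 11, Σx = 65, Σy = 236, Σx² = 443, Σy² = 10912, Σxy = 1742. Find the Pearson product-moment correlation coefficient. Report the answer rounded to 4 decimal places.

Numerator: nΣxy − (Σx)(Σy) = 11·1742 − (65)(236) = 3822
Denominator: √[(nΣx²−(Σx)²)(nΣy²−(Σy)²)]
  nΣx²−(Σx)² = 11·443 − 4225 = 648;  nΣy²−(Σy)² = 11·10912 − 55696 = 64336
  √(648·64336) = √41689728 = 6456.7583
r = 3822 / 6456.7583 = 0.5919

0.5919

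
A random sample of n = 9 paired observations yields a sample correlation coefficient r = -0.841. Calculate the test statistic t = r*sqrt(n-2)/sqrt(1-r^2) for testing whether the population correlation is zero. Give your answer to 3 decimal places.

-4.113

t = r·√(n−2) / √(1−r²) with r = -0.841, n = 9
  = -0.841·√7 / √(1 − 0.707281)
  = -0.841·2.645751 / 0.541035
  = -2.225077 / 0.541035 = -4.113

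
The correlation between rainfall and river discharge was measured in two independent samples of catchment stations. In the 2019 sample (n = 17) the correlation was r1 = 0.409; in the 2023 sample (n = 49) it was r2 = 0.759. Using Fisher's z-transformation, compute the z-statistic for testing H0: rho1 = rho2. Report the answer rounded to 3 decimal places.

-1.833

z1 = atanh(0.409) = 0.434410,  z2 = atanh(0.759) = 0.993852
SE = √(1/(n1−3) + 1/(n2−3)) = √(1/14 + 1/46) = √(0.0714286 + 0.0217391) = √0.0931677 = 0.305234
z = (z1 − z2)/SE = (0.434410 − 0.993852) / 0.305234 = -0.559442 / 0.305234 = -1.833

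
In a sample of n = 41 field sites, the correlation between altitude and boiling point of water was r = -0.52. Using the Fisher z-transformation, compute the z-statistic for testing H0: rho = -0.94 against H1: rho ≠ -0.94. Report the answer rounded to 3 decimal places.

Fisher z: atanh(-0.52) = -0.576340, atanh(-0.94) = -1.738049
z = (z_r − z_0)·√(n−3) = (-0.576340 − (-1.738049))·√38 = 1.161709 · 6.164414 = 7.161

7.161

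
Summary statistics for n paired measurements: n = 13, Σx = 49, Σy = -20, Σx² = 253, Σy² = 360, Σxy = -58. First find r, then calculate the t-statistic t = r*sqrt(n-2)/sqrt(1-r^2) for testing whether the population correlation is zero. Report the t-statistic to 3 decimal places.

0.387

S_xy = nΣxy − ΣxΣy = 13·(-58) − 49·(-20) = -754 − (-980) = 226
S_xx = nΣx² − (Σx)² = 13·253 − 49² = 3289 − 2401 = 888
S_yy = nΣy² − (Σy)² = 13·360 − (-20)² = 4680 − 400 = 4280
r = S_xy / √(S_xx·S_yy) = 226 / √(888·4280) = 226 / √3800640 = 226 / 1949.5230 = 0.1159
t = r·√(n−2)/√(1−r²) = 0.1159·√11 / √(1−0.013433) = 0.384397 / 0.993261 = 0.387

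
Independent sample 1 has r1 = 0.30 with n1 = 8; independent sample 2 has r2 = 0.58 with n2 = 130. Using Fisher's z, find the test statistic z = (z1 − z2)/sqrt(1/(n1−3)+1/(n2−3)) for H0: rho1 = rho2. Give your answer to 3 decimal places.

Fisher z-transforms: z1 = atanh(0.30) = 0.309520, z2 = atanh(0.58) = 0.662463; difference d = -0.352943
Var(d) = 1/5 + 1/127 = 0.2000000 + 0.0078740 = 0.2078740
z = d/√Var(d) = -0.352943 / √0.2078740 = -0.352943 / 0.455932 = -0.774

-0.774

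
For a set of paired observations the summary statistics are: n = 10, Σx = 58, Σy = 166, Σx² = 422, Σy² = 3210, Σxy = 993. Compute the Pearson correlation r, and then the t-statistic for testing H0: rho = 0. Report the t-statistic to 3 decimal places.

0.438

S_xy = nΣxy − ΣxΣy = 10·993 − 58·166 = 9930 − 9628 = 302
S_xx = nΣx² − (Σx)² = 10·422 − 58² = 4220 − 3364 = 856
S_yy = nΣy² − (Σy)² = 10·3210 − 166² = 32100 − 27556 = 4544
r = S_xy / √(S_xx·S_yy) = 302 / √(856·4544) = 302 / √3889664 = 302 / 1972.2231 = 0.1531
t = r·√(n−2)/√(1−r²) = 0.1531·√8 / √(1−0.023440) = 0.433032 / 0.988211 = 0.438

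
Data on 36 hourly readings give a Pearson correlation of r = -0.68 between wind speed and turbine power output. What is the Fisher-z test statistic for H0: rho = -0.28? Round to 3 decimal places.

-3.110

z_r = atanh(-0.68) = -0.829114,  z_0 = atanh(-0.28) = -0.287682
SE = 1/√(n−3) = 1/√33 = 0.174078
z = (z_r − z_0)/SE = (-0.829114 − (-0.287682)) / 0.174078 = -0.541432 / 0.174078 = -3.110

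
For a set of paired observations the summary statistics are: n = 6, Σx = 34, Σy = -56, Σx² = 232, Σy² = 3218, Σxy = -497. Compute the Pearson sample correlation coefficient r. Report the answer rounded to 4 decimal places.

Numerator: nΣxy − (Σx)(Σy) = 6·(-497) − (34)(-56) = -1078
Denominator: √[(nΣx²−(Σx)²)(nΣy²−(Σy)²)]
  nΣx²−(Σx)² = 6·232 − 1156 = 236;  nΣy²−(Σy)² = 6·3218 − 3136 = 16172
  √(236·16172) = √3816592 = 1953.6100
r = -1078 / 1953.6100 = -0.5518

-0.5518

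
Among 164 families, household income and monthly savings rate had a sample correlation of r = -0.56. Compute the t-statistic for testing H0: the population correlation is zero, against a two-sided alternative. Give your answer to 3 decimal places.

1 − r² = 1 − 0.3136 = 0.6864;  √(1−r²) = 0.828493
√(n−2) = √162 = 12.727922
t = r·√(n−2)/√(1−r²) = -0.56 · 12.727922 / 0.828493 = -8.603

-8.603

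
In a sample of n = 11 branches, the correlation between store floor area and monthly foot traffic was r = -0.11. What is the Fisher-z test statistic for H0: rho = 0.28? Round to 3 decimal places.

-1.126

z_r = atanh(-0.11) = -0.110447,  z_0 = atanh(0.28) = 0.287682
SE = 1/√(n−3) = 1/√8 = 0.353553
z = (z_r − z_0)/SE = (-0.110447 − 0.287682) / 0.353553 = -0.398129 / 0.353553 = -1.126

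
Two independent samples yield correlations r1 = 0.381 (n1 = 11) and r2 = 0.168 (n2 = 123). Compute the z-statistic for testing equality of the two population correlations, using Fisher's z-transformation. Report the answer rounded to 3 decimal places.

0.634

Fisher z-transforms: z1 = atanh(0.381) = 0.401229, z2 = atanh(0.168) = 0.169608; difference d = 0.231621
Var(d) = 1/8 + 1/120 = 0.1250000 + 0.0083333 = 0.1333333
z = d/√Var(d) = 0.231621 / √0.1333333 = 0.231621 / 0.365148 = 0.634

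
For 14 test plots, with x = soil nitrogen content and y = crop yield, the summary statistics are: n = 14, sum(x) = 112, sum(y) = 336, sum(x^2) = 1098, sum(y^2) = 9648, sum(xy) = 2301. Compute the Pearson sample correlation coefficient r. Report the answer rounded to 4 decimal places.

-0.6842

Numerator: nΣxy − (Σx)(Σy) = 14·2301 − (112)(336) = -5418
Denominator: √[(nΣx²−(Σx)²)(nΣy²−(Σy)²)]
  nΣx²−(Σx)² = 14·1098 − 12544 = 2828;  nΣy²−(Σy)² = 14·9648 − 112896 = 22176
  √(2828·22176) = √62713728 = 7919.2000
r = -5418 / 7919.2000 = -0.6842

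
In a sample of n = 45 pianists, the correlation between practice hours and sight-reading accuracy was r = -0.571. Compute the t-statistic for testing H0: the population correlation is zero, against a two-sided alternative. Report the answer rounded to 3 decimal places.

-4.561

t = r·√(n−2) / √(1−r²) with r = -0.571, n = 45
  = -0.571·√43 / √(1 − 0.326041)
  = -0.571·6.557439 / 0.820950
  = -3.744298 / 0.820950 = -4.561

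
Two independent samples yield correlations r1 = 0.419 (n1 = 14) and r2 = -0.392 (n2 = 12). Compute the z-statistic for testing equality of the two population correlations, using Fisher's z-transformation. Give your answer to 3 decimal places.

z1 = atanh(0.419) = 0.446478,  z2 = atanh(-0.392) = -0.414161
SE = √(1/(n1−3) + 1/(n2−3)) = √(1/11 + 1/9) = √(0.0909091 + 0.1111111) = √0.2020202 = 0.449467
z = (z1 − z2)/SE = (0.446478 − (-0.414161)) / 0.449467 = 0.860639 / 0.449467 = 1.915

1.915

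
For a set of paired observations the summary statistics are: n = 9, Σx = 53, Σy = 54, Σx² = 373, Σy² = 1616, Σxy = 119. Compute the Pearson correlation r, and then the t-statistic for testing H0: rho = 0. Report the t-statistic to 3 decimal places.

-2.664

Numerator: nΣxy − (Σx)(Σy) = 9·119 − (53)(54) = -1791
Denominator: √[(nΣx²−(Σx)²)(nΣy²−(Σy)²)]
  nΣx²−(Σx)² = 9·373 − 2809 = 548;  nΣy²−(Σy)² = 9·1616 − 2916 = 11628
  √(548·11628) = √6372144 = 2524.3106
r = -1791 / 2524.3106 = -0.7095
t = r·√(n−2)/√(1−r²) = -0.7095·√7 / √(1−0.503390) = -1.877161 / 0.704706 = -2.664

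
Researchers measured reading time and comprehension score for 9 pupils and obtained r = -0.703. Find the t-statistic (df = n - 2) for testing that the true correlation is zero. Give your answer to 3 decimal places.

-2.615

t = r·√(n−2) / √(1−r²) with r = -0.703, n = 9
  = -0.703·√7 / √(1 − 0.494209)
  = -0.703·2.645751 / 0.711190
  = -1.859963 / 0.711190 = -2.615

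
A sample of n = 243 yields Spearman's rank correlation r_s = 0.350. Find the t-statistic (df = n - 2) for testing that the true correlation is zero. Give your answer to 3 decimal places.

1 − r_s² = 1 − 0.122500 = 0.877500;  √(1−r_s²) = 0.936750
√(n−2) = √241 = 15.524175
t = r_s·√(n−2)/√(1−r_s²) = 0.350 · 15.524175 / 0.936750 = 5.800

5.800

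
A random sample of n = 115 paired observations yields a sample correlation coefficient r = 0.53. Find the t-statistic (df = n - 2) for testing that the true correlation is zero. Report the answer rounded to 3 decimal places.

6.644

t = r·√(n−2) / √(1−r²) with r = 0.53, n = 115
  = 0.53·√113 / √(1 − 0.2809)
  = 0.53·10.630146 / 0.847998
  = 5.633977 / 0.847998 = 6.644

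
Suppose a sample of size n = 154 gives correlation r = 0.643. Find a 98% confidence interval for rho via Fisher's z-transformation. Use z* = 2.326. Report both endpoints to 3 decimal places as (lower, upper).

(0.518, 0.741)

z_r = atanh(0.643) = 0.763272;  SE = 1/√(n−3) = 1/√151 = 0.081379
z-limits: 0.763272 ± 2.326·0.081379 = 0.763272 ± 0.189288 = [0.573984, 0.952560]
ρ-limits: (tanh 0.573984, tanh 0.952560) = (0.518, 0.741)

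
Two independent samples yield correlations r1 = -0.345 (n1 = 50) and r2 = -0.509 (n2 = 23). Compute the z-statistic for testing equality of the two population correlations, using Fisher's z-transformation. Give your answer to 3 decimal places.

0.755

Fisher z-transforms: z1 = atanh(-0.345) = -0.359757, z2 = atanh(-0.509) = -0.561379; difference d = 0.201622
Var(d) = 1/47 + 1/20 = 0.0212766 + 0.0500000 = 0.0712766
z = d/√Var(d) = 0.201622 / √0.0712766 = 0.201622 / 0.266977 = 0.755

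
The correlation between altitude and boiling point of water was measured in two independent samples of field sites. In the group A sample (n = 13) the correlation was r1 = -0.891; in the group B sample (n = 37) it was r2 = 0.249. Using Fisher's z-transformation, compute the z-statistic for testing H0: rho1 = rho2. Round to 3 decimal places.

Fisher z-transforms: z1 = atanh(-0.891) = -1.426757, z2 = atanh(0.249) = 0.254346; difference d = -1.681103
Var(d) = 1/10 + 1/34 = 0.1000000 + 0.0294118 = 0.1294118
z = d/√Var(d) = -1.681103 / √0.1294118 = -1.681103 / 0.359739 = -4.673

-4.673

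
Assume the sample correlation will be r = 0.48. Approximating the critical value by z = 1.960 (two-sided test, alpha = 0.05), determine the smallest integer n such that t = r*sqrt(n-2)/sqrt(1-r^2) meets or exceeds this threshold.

15

r√(n−2)/√(1−r²) ≥ 1.960  ⇔  n−2 ≥ (1.960)²·(1−r²)/r²
(1−r²)/r² = (1−0.2304)/0.2304 = 3.3403
n ≥ 2 + 3.8416·3.3403 = 2 + 12.8321 = 14.8321
⌈14.8321⌉ = 15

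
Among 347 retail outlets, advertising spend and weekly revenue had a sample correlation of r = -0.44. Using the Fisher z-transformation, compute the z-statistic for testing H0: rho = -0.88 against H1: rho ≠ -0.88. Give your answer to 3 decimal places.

z_r = atanh(-0.44) = -0.472231,  z_0 = atanh(-0.88) = -1.375768
SE = 1/√(n−3) = 1/√344 = 0.053916
z = (z_r − z_0)/SE = (-0.472231 − (-1.375768)) / 0.053916 = 0.903537 / 0.053916 = 16.758

16.758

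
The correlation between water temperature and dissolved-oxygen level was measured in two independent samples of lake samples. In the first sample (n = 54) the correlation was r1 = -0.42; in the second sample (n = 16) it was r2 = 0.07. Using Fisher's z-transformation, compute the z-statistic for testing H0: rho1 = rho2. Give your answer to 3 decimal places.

-1.667

z1 = atanh(-0.42) = -0.447692,  z2 = atanh(0.07) = 0.070115
SE = √(1/(n1−3) + 1/(n2−3)) = √(1/51 + 1/13) = √(0.0196078 + 0.0769231) = √0.0965309 = 0.310694
z = (z1 − z2)/SE = (-0.447692 − 0.070115) / 0.310694 = -0.517807 / 0.310694 = -1.667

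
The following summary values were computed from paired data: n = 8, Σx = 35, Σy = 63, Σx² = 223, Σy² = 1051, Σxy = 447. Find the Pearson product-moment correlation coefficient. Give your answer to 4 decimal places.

0.8703

S_xy = nΣxy − ΣxΣy = 8·447 − 35·63 = 3576 − 2205 = 1371
S_xx = nΣx² − (Σx)² = 8·223 − 35² = 1784 − 1225 = 559
S_yy = nΣy² − (Σy)² = 8·1051 − 63² = 8408 − 3969 = 4439
r = S_xy / √(S_xx·S_yy) = 1371 / √(559·4439) = 1371 / √2481401 = 1371 / 1575.2463 = 0.8703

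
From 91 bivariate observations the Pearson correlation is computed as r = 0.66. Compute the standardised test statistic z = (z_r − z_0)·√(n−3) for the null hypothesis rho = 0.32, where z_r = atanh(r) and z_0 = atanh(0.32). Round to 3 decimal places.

z_r = atanh(0.66) = 0.792814,  z_0 = atanh(0.32) = 0.331647
SE = 1/√(n−3) = 1/√88 = 0.106600
z = (z_r − z_0)/SE = (0.792814 − 0.331647) / 0.106600 = 0.461167 / 0.106600 = 4.326

4.326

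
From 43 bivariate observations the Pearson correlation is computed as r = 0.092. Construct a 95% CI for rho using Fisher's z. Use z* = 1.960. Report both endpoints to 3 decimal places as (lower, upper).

(-0.214, 0.382)

z_r = atanh(0.092) = 0.092261;  SE = 1/√(n−3) = 1/√40 = 0.158114
z-limits: 0.092261 ± 1.960·0.158114 = 0.092261 ± 0.309903 = [-0.217642, 0.402164]
ρ-limits: (tanh -0.217642, tanh 0.402164) = (-0.214, 0.382)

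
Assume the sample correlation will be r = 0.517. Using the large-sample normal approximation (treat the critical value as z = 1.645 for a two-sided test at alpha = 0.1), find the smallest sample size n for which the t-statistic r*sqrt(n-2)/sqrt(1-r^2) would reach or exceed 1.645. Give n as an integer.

10

r√(n−2)/√(1−r²) ≥ 1.645  ⇔  n−2 ≥ (1.645)²·(1−r²)/r²
(1−r²)/r² = (1−0.267289)/0.267289 = 2.7413
n ≥ 2 + 2.706025·2.7413 = 2 + 7.4180 = 9.4180
⌈9.4180⌉ = 10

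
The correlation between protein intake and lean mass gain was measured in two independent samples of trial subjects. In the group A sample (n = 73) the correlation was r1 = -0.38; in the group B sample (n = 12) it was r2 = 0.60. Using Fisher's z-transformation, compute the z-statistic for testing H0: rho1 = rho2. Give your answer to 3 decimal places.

-3.087

Fisher z-transforms: z1 = atanh(-0.38) = -0.400060, z2 = atanh(0.60) = 0.693147; difference d = -1.093207
Var(d) = 1/70 + 1/9 = 0.0142857 + 0.1111111 = 0.1253968
z = d/√Var(d) = -1.093207 / √0.1253968 = -1.093207 / 0.354114 = -3.087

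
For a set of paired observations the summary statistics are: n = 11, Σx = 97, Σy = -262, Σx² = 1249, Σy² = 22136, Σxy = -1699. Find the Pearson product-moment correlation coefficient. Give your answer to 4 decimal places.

0.2444

S_xy = nΣxy − ΣxΣy = 11·(-1699) − 97·(-262) = -18689 − (-25414) = 6725
S_xx = nΣx² − (Σx)² = 11·1249 − 97² = 13739 − 9409 = 4330
S_yy = nΣy² − (Σy)² = 11·22136 − (-262)² = 243496 − 68644 = 174852
r = S_xy / √(S_xx·S_yy) = 6725 / √(4330·174852) = 6725 / √757109160 = 6725 / 27515.6167 = 0.2444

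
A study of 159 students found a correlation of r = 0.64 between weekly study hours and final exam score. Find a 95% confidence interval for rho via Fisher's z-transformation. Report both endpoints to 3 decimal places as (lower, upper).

(0.538, 0.724)

z_r = atanh(0.64) = 0.758174;  SE = 1/√(n−3) = 1/√156 = 0.080064
z-limits: 0.758174 ± 1.960·0.080064 = 0.758174 ± 0.156925 = [0.601249, 0.915099]
ρ-limits: (tanh 0.601249, tanh 0.915099) = (0.538, 0.724)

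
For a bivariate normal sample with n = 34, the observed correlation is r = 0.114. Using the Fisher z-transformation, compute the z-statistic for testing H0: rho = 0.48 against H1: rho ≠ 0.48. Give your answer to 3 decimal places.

z_r = atanh(0.114) = 0.114498,  z_0 = atanh(0.48) = 0.522984
SE = 1/√(n−3) = 1/√31 = 0.179605
z = (z_r − z_0)/SE = (0.114498 − 0.522984) / 0.179605 = -0.408486 / 0.179605 = -2.274

-2.274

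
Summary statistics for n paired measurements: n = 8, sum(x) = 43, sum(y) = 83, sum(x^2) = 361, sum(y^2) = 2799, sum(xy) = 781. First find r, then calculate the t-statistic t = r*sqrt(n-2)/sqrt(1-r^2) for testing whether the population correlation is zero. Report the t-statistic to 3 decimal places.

S_xy = nΣxy − ΣxΣy = 8·781 − 43·83 = 6248 − 3569 = 2679
S_xx = nΣx² − (Σx)² = 8·361 − 43² = 2888 − 1849 = 1039
S_yy = nΣy² − (Σy)² = 8·2799 − 83² = 22392 − 6889 = 15503
r = S_xy / √(S_xx·S_yy) = 2679 / √(1039·15503) = 2679 / √16107617 = 2679 / 4013.4296 = 0.6675
t = r·√(n−2)/√(1−r²) = 0.6675·√6 / √(1−0.445556) = 1.635034 / 0.744610 = 2.196

2.196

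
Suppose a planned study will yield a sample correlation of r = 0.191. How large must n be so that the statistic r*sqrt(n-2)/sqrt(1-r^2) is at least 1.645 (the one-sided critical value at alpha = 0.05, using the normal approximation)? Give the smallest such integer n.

74

Need r·√(n−2)/√(1−r²) ≥ 1.645
√(n−2) ≥ 1.645·√(1−0.036481) / 0.191 = 1.645·0.981590 / 0.191 = 8.4540
n−2 ≥ 71.4701  ⇒  n ≥ 73.4701
Smallest integer n = 74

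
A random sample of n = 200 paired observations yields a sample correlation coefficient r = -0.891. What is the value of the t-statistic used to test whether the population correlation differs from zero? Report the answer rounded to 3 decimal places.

1 − r² = 1 − 0.793881 = 0.206119;  √(1−r²) = 0.454003
√(n−2) = √198 = 14.071247
t = r·√(n−2)/√(1−r²) = -0.891 · 14.071247 / 0.454003 = -27.615

-27.615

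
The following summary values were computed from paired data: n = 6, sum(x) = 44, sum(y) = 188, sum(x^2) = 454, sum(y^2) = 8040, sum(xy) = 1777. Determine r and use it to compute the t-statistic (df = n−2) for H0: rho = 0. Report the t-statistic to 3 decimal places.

S_xy = nΣxy − ΣxΣy = 6·1777 − 44·188 = 10662 − 8272 = 2390
S_xx = nΣx² − (Σx)² = 6·454 − 44² = 2724 − 1936 = 788
S_yy = nΣy² − (Σy)² = 6·8040 − 188² = 48240 − 35344 = 12896
r = S_xy / √(S_xx·S_yy) = 2390 / √(788·12896) = 2390 / √10162048 = 2390 / 3187.7967 = 0.7497
t = r·√(n−2)/√(1−r²) = 0.7497·√4 / √(1−0.562050) = 1.499400 / 0.661778 = 2.266

2.266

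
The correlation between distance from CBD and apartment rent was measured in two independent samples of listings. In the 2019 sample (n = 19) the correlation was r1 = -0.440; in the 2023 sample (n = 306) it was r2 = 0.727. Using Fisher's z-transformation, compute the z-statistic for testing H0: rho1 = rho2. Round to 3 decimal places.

z1 = atanh(-0.440) = -0.472231,  z2 = atanh(0.727) = 0.922335
SE = √(1/(n1−3) + 1/(n2−3)) = √(1/16 + 1/303) = √(0.0625000 + 0.0033003) = √0.0658003 = 0.256516
z = (z1 − z2)/SE = (-0.472231 − 0.922335) / 0.256516 = -1.394566 / 0.256516 = -5.437

-5.437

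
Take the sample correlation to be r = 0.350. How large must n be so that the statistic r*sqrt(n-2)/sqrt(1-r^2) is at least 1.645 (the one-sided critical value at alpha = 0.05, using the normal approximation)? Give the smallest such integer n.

22

r√(n−2)/√(1−r²) ≥ 1.645  ⇔  n−2 ≥ (1.645)²·(1−r²)/r²
(1−r²)/r² = (1−0.122500)/0.122500 = 7.1633
n ≥ 2 + 2.706025·7.1633 = 2 + 19.3841 = 21.3841
⌈21.3841⌉ = 22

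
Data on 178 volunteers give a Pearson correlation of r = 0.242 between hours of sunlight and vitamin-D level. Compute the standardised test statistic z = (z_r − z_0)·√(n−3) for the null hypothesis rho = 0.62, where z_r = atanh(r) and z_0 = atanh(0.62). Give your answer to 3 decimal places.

z_r = atanh(0.242) = 0.246897,  z_0 = atanh(0.62) = 0.725005
SE = 1/√(n−3) = 1/√175 = 0.075593
z = (z_r − z_0)/SE = (0.246897 − 0.725005) / 0.075593 = -0.478108 / 0.075593 = -6.325

-6.325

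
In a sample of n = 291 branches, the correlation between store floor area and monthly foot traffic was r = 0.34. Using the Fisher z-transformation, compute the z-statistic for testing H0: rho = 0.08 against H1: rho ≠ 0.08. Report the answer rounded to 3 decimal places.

Fisher z: atanh(0.34) = 0.354093, atanh(0.08) = 0.080171
z = (z_r − z_0)·√(n−3) = (0.354093 − 0.080171)·√288 = 0.273922 · 16.970563 = 4.649

4.649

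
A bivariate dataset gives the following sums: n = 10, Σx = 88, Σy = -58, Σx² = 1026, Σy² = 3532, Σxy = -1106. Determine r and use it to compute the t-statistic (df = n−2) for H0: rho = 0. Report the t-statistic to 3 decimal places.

-2.513

S_xy = nΣxy − ΣxΣy = 10·(-1106) − 88·(-58) = -11060 − (-5104) = -5956
S_xx = nΣx² − (Σx)² = 10·1026 − 88² = 10260 − 7744 = 2516
S_yy = nΣy² − (Σy)² = 10·3532 − (-58)² = 35320 − 3364 = 31956
r = S_xy / √(S_xx·S_yy) = -5956 / √(2516·31956) = -5956 / √80401296 = -5956 / 8966.6770 = -0.6642
t = r·√(n−2)/√(1−r²) = -0.6642·√8 / √(1−0.441162) = -1.878641 / 0.747555 = -2.513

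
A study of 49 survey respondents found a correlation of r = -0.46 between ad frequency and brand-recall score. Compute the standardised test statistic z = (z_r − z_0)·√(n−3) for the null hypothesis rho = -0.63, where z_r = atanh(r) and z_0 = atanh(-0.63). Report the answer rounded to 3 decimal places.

z_r = atanh(-0.46) = -0.497311,  z_0 = atanh(-0.63) = -0.741416
SE = 1/√(n−3) = 1/√46 = 0.147442
z = (z_r − z_0)/SE = (-0.497311 − (-0.741416)) / 0.147442 = 0.244105 / 0.147442 = 1.656

1.656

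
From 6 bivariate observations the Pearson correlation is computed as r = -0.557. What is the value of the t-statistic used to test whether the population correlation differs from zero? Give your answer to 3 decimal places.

-1.341

t = r·√(n−2) / √(1−r²) with r = -0.557, n = 6
  = -0.557·√4 / √(1 − 0.310249)
  = -0.557·2.000000 / 0.830512
  = -1.114000 / 0.830512 = -1.341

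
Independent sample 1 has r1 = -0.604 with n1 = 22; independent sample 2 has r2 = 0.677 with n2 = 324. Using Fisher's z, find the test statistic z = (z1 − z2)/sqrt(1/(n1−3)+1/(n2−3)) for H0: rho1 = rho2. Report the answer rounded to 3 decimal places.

z1 = atanh(-0.604) = -0.699421,  z2 = atanh(0.677) = 0.823555
SE = √(1/(n1−3) + 1/(n2−3)) = √(1/19 + 1/321) = √(0.0526316 + 0.0031153) = √0.0557469 = 0.236108
z = (z1 − z2)/SE = (-0.699421 − 0.823555) / 0.236108 = -1.522976 / 0.236108 = -6.450

-6.450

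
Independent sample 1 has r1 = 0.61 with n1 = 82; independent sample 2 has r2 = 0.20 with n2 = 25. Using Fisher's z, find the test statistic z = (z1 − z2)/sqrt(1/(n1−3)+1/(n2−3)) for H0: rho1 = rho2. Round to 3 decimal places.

z1 = atanh(0.61) = 0.708921,  z2 = atanh(0.20) = 0.202733
SE = √(1/(n1−3) + 1/(n2−3)) = √(1/79 + 1/22) = √(0.0126582 + 0.0454545) = √0.0581127 = 0.241066
z = (z1 − z2)/SE = (0.708921 − 0.202733) / 0.241066 = 0.506188 / 0.241066 = 2.100

2.100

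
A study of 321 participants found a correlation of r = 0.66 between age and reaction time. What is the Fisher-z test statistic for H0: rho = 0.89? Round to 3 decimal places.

Fisher z: atanh(0.66) = 0.792814, atanh(0.89) = 1.421926
z = (z_r − z_0)·√(n−3) = (0.792814 − 1.421926)·√318 = -0.629112 · 17.832555 = -11.219

-11.219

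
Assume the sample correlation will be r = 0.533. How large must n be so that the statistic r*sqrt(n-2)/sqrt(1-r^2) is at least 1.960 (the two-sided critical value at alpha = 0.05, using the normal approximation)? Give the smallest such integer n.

12

r√(n−2)/√(1−r²) ≥ 1.960  ⇔  n−2 ≥ (1.960)²·(1−r²)/r²
(1−r²)/r² = (1−0.284089)/0.284089 = 2.5200
n ≥ 2 + 3.8416·2.5200 = 2 + 9.6808 = 11.6808
⌈11.6808⌉ = 12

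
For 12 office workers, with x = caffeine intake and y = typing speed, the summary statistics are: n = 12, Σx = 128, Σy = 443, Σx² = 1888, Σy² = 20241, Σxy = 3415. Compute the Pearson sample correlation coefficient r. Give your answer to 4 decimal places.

-0.9193

S_xy = nΣxy − ΣxΣy = 12·3415 − 128·443 = 40980 − 56704 = -15724
S_xx = nΣx² − (Σx)² = 12·1888 − 128² = 22656 − 16384 = 6272
S_yy = nΣy² − (Σy)² = 12·20241 − 443² = 242892 − 196249 = 46643
r = S_xy / √(S_xx·S_yy) = -15724 / √(6272·46643) = -15724 / √292544896 = -15724 / 17103.9439 = -0.9193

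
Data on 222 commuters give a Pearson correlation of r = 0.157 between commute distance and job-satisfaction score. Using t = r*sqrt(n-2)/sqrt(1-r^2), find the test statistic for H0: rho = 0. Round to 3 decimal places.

2.358

1 − r² = 1 − 0.024649 = 0.975351;  √(1−r²) = 0.987599
√(n−2) = √220 = 14.832397
t = r·√(n−2)/√(1−r²) = 0.157 · 14.832397 / 0.987599 = 2.358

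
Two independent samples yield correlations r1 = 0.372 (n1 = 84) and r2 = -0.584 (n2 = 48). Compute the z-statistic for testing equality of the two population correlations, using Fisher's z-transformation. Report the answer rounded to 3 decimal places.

5.697

z1 = atanh(0.372) = 0.390742,  z2 = atanh(-0.584) = -0.668512
SE = √(1/(n1−3) + 1/(n2−3)) = √(1/81 + 1/45) = √(0.0123457 + 0.0222222) = √0.0345679 = 0.185924
z = (z1 − z2)/SE = (0.390742 − (-0.668512)) / 0.185924 = 1.059254 / 0.185924 = 5.697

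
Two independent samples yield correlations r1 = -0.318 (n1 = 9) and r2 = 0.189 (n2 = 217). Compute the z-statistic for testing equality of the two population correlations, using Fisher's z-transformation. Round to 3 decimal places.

-1.258

z1 = atanh(-0.318) = -0.329421,  z2 = atanh(0.189) = 0.191300
SE = √(1/(n1−3) + 1/(n2−3)) = √(1/6 + 1/214) = √(0.1666667 + 0.0046729) = √0.1713396 = 0.413932
z = (z1 − z2)/SE = (-0.329421 − 0.191300) / 0.413932 = -0.520721 / 0.413932 = -1.258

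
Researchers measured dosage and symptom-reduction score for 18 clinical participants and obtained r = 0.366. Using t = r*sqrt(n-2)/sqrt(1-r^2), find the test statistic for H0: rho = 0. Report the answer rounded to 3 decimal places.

1.573

t = r·√(n−2) / √(1−r²) with r = 0.366, n = 18
  = 0.366·√16 / √(1 − 0.133956)
  = 0.366·4.000000 / 0.930615
  = 1.464000 / 0.930615 = 1.573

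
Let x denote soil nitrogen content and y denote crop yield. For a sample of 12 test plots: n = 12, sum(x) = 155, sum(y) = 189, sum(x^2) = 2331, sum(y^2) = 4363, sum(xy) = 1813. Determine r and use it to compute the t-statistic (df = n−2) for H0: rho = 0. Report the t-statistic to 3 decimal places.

-8.027

S_xy = nΣxy − ΣxΣy = 12·1813 − 155·189 = 21756 − 29295 = -7539
S_xx = nΣx² − (Σx)² = 12·2331 − 155² = 27972 − 24025 = 3947
S_yy = nΣy² − (Σy)² = 12·4363 − 189² = 52356 − 35721 = 16635
r = S_xy / √(S_xx·S_yy) = -7539 / √(3947·16635) = -7539 / √65658345 = -7539 / 8102.9837 = -0.9304
t = r·√(n−2)/√(1−r²) = -0.9304·√10 / √(1−0.865644) = -2.942183 / 0.366546 = -8.027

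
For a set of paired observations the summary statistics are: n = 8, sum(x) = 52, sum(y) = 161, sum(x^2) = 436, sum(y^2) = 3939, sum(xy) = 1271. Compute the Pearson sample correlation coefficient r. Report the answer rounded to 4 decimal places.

0.8578

Numerator: nΣxy − (Σx)(Σy) = 8·1271 − (52)(161) = 1796
Denominator: √[(nΣx²−(Σx)²)(nΣy²−(Σy)²)]
  nΣx²−(Σx)² = 8·436 − 2704 = 784;  nΣy²−(Σy)² = 8·3939 − 25921 = 5591
  √(784·5591) = √4383344 = 2093.6437
r = 1796 / 2093.6437 = 0.8578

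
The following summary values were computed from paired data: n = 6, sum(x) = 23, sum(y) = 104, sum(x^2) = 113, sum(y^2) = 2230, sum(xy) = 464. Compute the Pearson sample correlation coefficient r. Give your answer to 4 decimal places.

Numerator: nΣxy − (Σx)(Σy) = 6·464 − (23)(104) = 392
Denominator: √[(nΣx²−(Σx)²)(nΣy²−(Σy)²)]
  nΣx²−(Σx)² = 6·113 − 529 = 149;  nΣy²−(Σy)² = 6·2230 − 10816 = 2564
  √(149·2564) = √382036 = 618.0906
r = 392 / 618.0906 = 0.6342

0.6342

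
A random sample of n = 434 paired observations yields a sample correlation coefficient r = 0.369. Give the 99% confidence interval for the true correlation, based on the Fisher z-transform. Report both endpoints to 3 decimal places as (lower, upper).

z_r = atanh(0.369) = 0.387265;  SE = 1/√(n−3) = 1/√431 = 0.048168
z-limits: 0.387265 ± 2.576·0.048168 = 0.387265 ± 0.124081 = [0.263184, 0.511346]
ρ-limits: (tanh 0.263184, tanh 0.511346) = (0.257, 0.471)

(0.257, 0.471)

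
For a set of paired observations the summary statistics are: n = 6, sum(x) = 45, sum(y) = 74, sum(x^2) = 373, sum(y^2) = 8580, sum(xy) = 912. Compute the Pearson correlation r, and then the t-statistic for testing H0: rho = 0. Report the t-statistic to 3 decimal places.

S_xy = nΣxy − ΣxΣy = 6·912 − 45·74 = 5472 − 3330 = 2142
S_xx = nΣx² − (Σx)² = 6·373 − 45² = 2238 − 2025 = 213
S_yy = nΣy² − (Σy)² = 6·8580 − 74² = 51480 − 5476 = 46004
r = S_xy / √(S_xx·S_yy) = 2142 / √(213·46004) = 2142 / √9798852 = 2142 / 3130.3118 = 0.6843
t = r·√(n−2)/√(1−r²) = 0.6843·√4 / √(1−0.468266) = 1.368600 / 0.729201 = 1.877

1.877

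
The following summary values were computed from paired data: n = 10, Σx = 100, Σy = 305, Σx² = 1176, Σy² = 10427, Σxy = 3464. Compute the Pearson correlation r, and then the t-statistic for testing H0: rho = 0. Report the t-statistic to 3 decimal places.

7.191

Numerator: nΣxy − (Σx)(Σy) = 10·3464 − (100)(305) = 4140
Denominator: √[(nΣx²−(Σx)²)(nΣy²−(Σy)²)]
  nΣx²−(Σx)² = 10·1176 − 10000 = 1760;  nΣy²−(Σy)² = 10·10427 − 93025 = 11245
  √(1760·11245) = √19791200 = 4448.7302
r = 4140 / 4448.7302 = 0.9306
t = r·√(n−2)/√(1−r²) = 0.9306·√8 / √(1−0.866016) = 2.632134 / 0.366038 = 7.191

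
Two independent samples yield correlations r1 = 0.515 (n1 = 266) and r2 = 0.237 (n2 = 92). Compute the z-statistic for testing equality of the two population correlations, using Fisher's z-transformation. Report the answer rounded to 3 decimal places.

2.674

Fisher z-transforms: z1 = atanh(0.515) = 0.569511, z2 = atanh(0.237) = 0.241593; difference d = 0.327918
Var(d) = 1/263 + 1/89 = 0.0038023 + 0.0112360 = 0.0150383
z = d/√Var(d) = 0.327918 / √0.0150383 = 0.327918 / 0.122631 = 2.674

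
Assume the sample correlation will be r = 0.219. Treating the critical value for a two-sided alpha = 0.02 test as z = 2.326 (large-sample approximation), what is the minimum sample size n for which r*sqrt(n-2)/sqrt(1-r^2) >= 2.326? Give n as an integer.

110

Need r·√(n−2)/√(1−r²) ≥ 2.326
√(n−2) ≥ 2.326·√(1−0.047961) / 0.219 = 2.326·0.975725 / 0.219 = 10.3632
n−2 ≥ 107.3959  ⇒  n ≥ 109.3959
Smallest integer n = 110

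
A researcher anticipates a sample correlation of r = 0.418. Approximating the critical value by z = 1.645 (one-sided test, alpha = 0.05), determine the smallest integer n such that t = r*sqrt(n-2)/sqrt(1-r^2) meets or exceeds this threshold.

15

r√(n−2)/√(1−r²) ≥ 1.645  ⇔  n−2 ≥ (1.645)²·(1−r²)/r²
(1−r²)/r² = (1−0.174724)/0.174724 = 4.7233
n ≥ 2 + 2.706025·4.7233 = 2 + 12.7814 = 14.7814
⌈14.7814⌉ = 15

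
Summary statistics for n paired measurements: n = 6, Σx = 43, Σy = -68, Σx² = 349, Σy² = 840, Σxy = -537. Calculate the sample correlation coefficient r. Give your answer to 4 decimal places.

S_xy = nΣxy − ΣxΣy = 6·(-537) − 43·(-68) = -3222 − (-2924) = -298
S_xx = nΣx² − (Σx)² = 6·349 − 43² = 2094 − 1849 = 245
S_yy = nΣy² − (Σy)² = 6·840 − (-68)² = 5040 − 4624 = 416
r = S_xy / √(S_xx·S_yy) = -298 / √(245·416) = -298 / √101920 = -298 / 319.2491 = -0.9334

-0.9334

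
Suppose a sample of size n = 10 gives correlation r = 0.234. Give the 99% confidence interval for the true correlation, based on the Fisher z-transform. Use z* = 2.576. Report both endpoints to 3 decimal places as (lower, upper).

z_r = atanh(0.234) = 0.238417;  SE = 1/√(n−3) = 1/√7 = 0.377964
z-limits: 0.238417 ± 2.576·0.377964 = 0.238417 ± 0.973635 = [-0.735218, 1.212052]
ρ-limits: (tanh -0.735218, tanh 1.212052) = (-0.626, 0.837)

(-0.626, 0.837)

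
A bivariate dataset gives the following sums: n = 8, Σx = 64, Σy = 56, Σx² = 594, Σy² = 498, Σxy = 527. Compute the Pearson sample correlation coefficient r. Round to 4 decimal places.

S_xy = nΣxy − ΣxΣy = 8·527 − 64·56 = 4216 − 3584 = 632
S_xx = nΣx² − (Σx)² = 8·594 − 64² = 4752 − 4096 = 656
S_yy = nΣy² − (Σy)² = 8·498 − 56² = 3984 − 3136 = 848
r = S_xy / √(S_xx·S_yy) = 632 / √(656·848) = 632 / √556288 = 632 / 745.8472 = 0.8474

0.8474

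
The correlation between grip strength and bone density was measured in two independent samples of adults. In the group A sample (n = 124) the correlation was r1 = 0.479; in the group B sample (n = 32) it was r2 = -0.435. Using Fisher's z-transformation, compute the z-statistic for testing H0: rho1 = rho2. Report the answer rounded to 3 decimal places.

4.777

Fisher z-transforms: z1 = atanh(0.479) = 0.521686, z2 = atanh(-0.435) = -0.466047; difference d = 0.987733
Var(d) = 1/121 + 1/29 = 0.0082645 + 0.0344828 = 0.0427473
z = d/√Var(d) = 0.987733 / √0.0427473 = 0.987733 / 0.206754 = 4.777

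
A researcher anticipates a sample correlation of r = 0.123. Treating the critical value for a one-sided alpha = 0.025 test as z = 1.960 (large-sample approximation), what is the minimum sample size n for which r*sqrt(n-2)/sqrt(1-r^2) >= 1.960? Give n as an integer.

Need r·√(n−2)/√(1−r²) ≥ 1.960
√(n−2) ≥ 1.960·√(1−0.015129) / 0.123 = 1.960·0.992407 / 0.123 = 15.8140
n−2 ≥ 250.0826  ⇒  n ≥ 252.0826
Smallest integer n = 253

253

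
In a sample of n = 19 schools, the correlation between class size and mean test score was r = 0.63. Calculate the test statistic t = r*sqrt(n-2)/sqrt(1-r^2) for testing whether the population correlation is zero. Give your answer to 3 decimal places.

t = r·√(n−2) / √(1−r²) with r = 0.63, n = 19
  = 0.63·√17 / √(1 − 0.3969)
  = 0.63·4.123106 / 0.776595
  = 2.597557 / 0.776595 = 3.345

3.345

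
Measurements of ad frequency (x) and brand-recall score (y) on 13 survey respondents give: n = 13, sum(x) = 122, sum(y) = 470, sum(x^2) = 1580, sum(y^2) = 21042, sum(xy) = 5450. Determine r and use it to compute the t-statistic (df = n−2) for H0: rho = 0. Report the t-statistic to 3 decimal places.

Numerator: nΣxy − (Σx)(Σy) = 13·5450 − (122)(470) = 13510
Denominator: √[(nΣx²−(Σx)²)(nΣy²−(Σy)²)]
  nΣx²−(Σx)² = 13·1580 − 14884 = 5656;  nΣy²−(Σy)² = 13·21042 − 220900 = 52646
  √(5656·52646) = √297765776 = 17255.8911
r = 13510 / 17255.8911 = 0.7829
t = r·√(n−2)/√(1−r²) = 0.7829·√11 / √(1−0.612932) = 2.596586 / 0.622148 = 4.174

4.174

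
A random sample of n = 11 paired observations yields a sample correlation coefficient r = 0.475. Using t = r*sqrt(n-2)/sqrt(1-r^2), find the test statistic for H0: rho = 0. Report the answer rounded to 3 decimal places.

1 − r² = 1 − 0.225625 = 0.774375;  √(1−r²) = 0.879986
√(n−2) = √9 = 3.000000
t = r·√(n−2)/√(1−r²) = 0.475 · 3.000000 / 0.879986 = 1.619

1.619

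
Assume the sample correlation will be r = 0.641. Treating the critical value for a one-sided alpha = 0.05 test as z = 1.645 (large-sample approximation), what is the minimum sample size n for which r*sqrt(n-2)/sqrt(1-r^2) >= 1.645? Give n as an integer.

6

r√(n−2)/√(1−r²) ≥ 1.645  ⇔  n−2 ≥ (1.645)²·(1−r²)/r²
(1−r²)/r² = (1−0.410881)/0.410881 = 1.4338
n ≥ 2 + 2.706025·1.4338 = 2 + 3.8799 = 5.8799
⌈5.8799⌉ = 6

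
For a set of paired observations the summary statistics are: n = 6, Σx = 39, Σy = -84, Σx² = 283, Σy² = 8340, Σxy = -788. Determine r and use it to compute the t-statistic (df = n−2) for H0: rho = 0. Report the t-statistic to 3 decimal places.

Numerator: nΣxy − (Σx)(Σy) = 6·(-788) − (39)(-84) = -1452
Denominator: √[(nΣx²−(Σx)²)(nΣy²−(Σy)²)]
  nΣx²−(Σx)² = 6·283 − 1521 = 177;  nΣy²−(Σy)² = 6·8340 − 7056 = 42984
  √(177·42984) = √7608168 = 2758.2908
r = -1452 / 2758.2908 = -0.5264
t = r·√(n−2)/√(1−r²) = -0.5264·√4 / √(1−0.277097) = -1.052800 / 0.850237 = -1.238

-1.238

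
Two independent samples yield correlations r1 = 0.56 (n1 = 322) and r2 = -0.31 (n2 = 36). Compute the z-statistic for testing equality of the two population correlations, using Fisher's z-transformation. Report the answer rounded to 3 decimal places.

5.214

z1 = atanh(0.56) = 0.632833,  z2 = atanh(-0.31) = -0.320545
SE = √(1/(n1−3) + 1/(n2−3)) = √(1/319 + 1/33) = √(0.0031348 + 0.0303030) = √0.0334378 = 0.182860
z = (z1 − z2)/SE = (0.632833 − (-0.320545)) / 0.182860 = 0.953378 / 0.182860 = 5.214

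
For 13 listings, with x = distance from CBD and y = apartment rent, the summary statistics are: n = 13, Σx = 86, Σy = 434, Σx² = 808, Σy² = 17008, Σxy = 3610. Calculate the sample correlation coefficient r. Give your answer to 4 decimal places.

0.9522

S_xy = nΣxy − ΣxΣy = 13·3610 − 86·434 = 46930 − 37324 = 9606
S_xx = nΣx² − (Σx)² = 13·808 − 86² = 10504 − 7396 = 3108
S_yy = nΣy² − (Σy)² = 13·17008 − 434² = 221104 − 188356 = 32748
r = S_xy / √(S_xx·S_yy) = 9606 / √(3108·32748) = 9606 / √101780784 = 9606 / 10088.6463 = 0.9522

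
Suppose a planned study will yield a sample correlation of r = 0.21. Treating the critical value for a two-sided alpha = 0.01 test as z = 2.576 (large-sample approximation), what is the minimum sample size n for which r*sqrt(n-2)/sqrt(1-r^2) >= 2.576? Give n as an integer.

Need r·√(n−2)/√(1−r²) ≥ 2.576
√(n−2) ≥ 2.576·√(1−0.0441) / 0.21 = 2.576·0.977701 / 0.21 = 11.9931
n−2 ≥ 143.8344  ⇒  n ≥ 145.8344
Smallest integer n = 146

146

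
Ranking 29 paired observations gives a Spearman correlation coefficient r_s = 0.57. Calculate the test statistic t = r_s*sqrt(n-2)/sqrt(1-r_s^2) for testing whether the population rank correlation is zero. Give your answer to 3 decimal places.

3.605

1 − r_s² = 1 − 0.3249 = 0.6751;  √(1−r_s²) = 0.821645
√(n−2) = √27 = 5.196152
t = r_s·√(n−2)/√(1−r_s²) = 0.57 · 5.196152 / 0.821645 = 3.605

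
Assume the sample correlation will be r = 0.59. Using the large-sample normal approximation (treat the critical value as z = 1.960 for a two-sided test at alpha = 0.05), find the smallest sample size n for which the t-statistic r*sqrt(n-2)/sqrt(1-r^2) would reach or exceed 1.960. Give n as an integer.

10

Need r·√(n−2)/√(1−r²) ≥ 1.960
√(n−2) ≥ 1.960·√(1−0.3481) / 0.59 = 1.960·0.807403 / 0.59 = 2.6822
n−2 ≥ 7.1942  ⇒  n ≥ 9.1942
Smallest integer n = 10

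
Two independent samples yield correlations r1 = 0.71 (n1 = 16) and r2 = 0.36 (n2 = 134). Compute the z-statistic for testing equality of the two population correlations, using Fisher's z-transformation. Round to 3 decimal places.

z1 = atanh(0.71) = 0.887184,  z2 = atanh(0.36) = 0.376886
SE = √(1/(n1−3) + 1/(n2−3)) = √(1/13 + 1/131) = √(0.0769231 + 0.0076336) = √0.0845567 = 0.290786
z = (z1 − z2)/SE = (0.887184 − 0.376886) / 0.290786 = 0.510298 / 0.290786 = 1.755

1.755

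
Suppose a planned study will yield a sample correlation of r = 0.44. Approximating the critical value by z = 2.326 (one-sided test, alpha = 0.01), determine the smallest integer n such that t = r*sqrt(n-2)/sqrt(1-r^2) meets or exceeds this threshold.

r√(n−2)/√(1−r²) ≥ 2.326  ⇔  n−2 ≥ (2.326)²·(1−r²)/r²
(1−r²)/r² = (1−0.1936)/0.1936 = 4.1653
n ≥ 2 + 5.410276·4.1653 = 2 + 22.5354 = 24.5354
⌈24.5354⌉ = 25

25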